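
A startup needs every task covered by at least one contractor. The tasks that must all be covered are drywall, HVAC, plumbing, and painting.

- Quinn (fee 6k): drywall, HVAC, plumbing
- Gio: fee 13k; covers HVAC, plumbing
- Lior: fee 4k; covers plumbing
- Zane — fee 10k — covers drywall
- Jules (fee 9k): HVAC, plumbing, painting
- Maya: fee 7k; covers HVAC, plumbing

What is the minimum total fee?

This is a weighted set-cover instance.
Choose Quinn and Jules: together they cover drywall, HVAC, plumbing, painting — every task.
Total fee: 6 + 9 = 15.
No cover costs less than 15.

15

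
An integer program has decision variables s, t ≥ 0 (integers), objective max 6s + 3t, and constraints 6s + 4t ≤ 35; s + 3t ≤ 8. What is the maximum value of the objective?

The continuous relaxation peaks at (5.83, 0) with value 35.00; rounding to a feasible lattice point costs some objective.
(s,t)=(5,1): 6·5+4·1=34≤35, 1·5+3·1=8≤8, objective 33.
(s,t)=(5,0): 6·5+4·0=30≤35, 1·5+3·0=5≤8, objective 30.
(s,t)=(4,1): 6·4+4·1=28≤35, 1·4+3·1=7≤8, objective 27.
(s,t)=(4,0): 6·4+4·0=24≤35, 1·4+3·0=4≤8, objective 24.
The best lattice point is (5,1), giving 33.

33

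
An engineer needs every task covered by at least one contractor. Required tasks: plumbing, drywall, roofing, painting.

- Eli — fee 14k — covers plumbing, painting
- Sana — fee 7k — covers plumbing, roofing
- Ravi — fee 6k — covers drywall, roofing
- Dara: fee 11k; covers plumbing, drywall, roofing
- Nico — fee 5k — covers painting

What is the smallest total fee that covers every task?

Choose Dara and Nico: together they cover plumbing, drywall, roofing, painting — every task.
Total fee: 11 + 5 = 16.

16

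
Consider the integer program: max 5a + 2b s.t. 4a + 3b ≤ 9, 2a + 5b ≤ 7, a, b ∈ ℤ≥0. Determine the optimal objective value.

(a,b)=(2,0) is feasible, giving 10.
(a,b)=(1,1) is feasible, giving 7.
(a,b)=(1,0) is feasible, giving 5.
No feasible integer point exceeds 10.

10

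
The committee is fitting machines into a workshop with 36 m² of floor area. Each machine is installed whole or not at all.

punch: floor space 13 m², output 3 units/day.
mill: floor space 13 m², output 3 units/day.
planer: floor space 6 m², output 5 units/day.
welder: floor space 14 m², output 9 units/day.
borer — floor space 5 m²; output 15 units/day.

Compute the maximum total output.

planer + welder + borer: floor space 6 + 14 + 5 = 25 ≤ 36, output 5 + 9 + 15 = 29.
punch + welder + borer: floor space 13 + 14 + 5 = 32 ≤ 36, output 3 + 9 + 15 = 27.
mill + welder + borer: floor space 13 + 14 + 5 = 32 ≤ 36, output 3 + 9 + 15 = 27.
Best is planer, welder, and borer with total output 29.

29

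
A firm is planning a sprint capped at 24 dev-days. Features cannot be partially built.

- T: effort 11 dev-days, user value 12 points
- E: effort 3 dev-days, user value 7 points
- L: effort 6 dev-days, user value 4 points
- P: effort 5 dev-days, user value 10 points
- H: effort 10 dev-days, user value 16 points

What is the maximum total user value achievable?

T + E + H: effort 11 + 3 + 10 = 24 ≤ 24, user value 12 + 7 + 16 = 35.
E + L + P + H: effort 3 + 6 + 5 + 10 = 24 ≤ 24, user value 7 + 4 + 10 + 16 = 37.
E + P + H: effort 3 + 5 + 10 = 18 ≤ 24, user value 7 + 10 + 16 = 33.
Best is E, L, P, and H with total user value 37.

37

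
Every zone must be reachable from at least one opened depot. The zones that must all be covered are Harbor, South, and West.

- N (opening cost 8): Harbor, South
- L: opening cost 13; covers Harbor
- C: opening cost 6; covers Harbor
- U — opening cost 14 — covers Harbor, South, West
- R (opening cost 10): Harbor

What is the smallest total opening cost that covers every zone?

14

The greedy cost-per-new-zone heuristic would pick N and U for 22, but a cheaper cover exists.
U alone covers Harbor, South, West — every zone.
Total opening cost: 14.
No cover costs less than 14.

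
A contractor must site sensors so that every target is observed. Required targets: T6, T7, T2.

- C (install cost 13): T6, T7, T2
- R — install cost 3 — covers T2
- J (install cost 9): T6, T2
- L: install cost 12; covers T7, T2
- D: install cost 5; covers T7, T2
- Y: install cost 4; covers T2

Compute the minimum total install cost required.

13

This is a weighted set-cover instance.
The greedy cost-per-new-target heuristic would pick D and J for 14, but a cheaper cover exists.
C alone covers T6, T7, T2 — every target.
Total install cost: 13.
No cover costs less than 13.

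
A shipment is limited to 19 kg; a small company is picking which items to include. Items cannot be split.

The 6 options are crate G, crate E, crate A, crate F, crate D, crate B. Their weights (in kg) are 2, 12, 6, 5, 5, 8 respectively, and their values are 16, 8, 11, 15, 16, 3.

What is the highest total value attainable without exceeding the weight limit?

Allowing fractional choices, the relaxed optimum would be about 58.7, but items are indivisible.
crate G + crate A + crate F + crate D: weight 2 + 6 + 5 + 5 = 18 ≤ 19, value 16 + 11 + 15 + 16 = 58.
crate G + crate A + crate D: weight 2 + 6 + 5 = 13 ≤ 19, value 16 + 11 + 16 = 43.
crate G + crate F + crate D: weight 2 + 5 + 5 = 12 ≤ 19, value 16 + 15 + 16 = 47.
Best is crate G, crate A, crate F, and crate D with total value 58.

58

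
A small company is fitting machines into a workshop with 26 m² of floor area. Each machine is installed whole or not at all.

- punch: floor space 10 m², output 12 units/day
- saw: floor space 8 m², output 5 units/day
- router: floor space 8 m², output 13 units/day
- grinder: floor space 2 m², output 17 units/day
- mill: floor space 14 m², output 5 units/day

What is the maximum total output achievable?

42

Allowing fractional choices, the relaxed optimum would be about 45.8, but machines are indivisible.
router + grinder + mill: floor space 8 + 2 + 14 = 24 ≤ 26, output 13 + 17 + 5 = 35.
saw + router + grinder: floor space 8 + 8 + 2 = 18 ≤ 26, output 5 + 13 + 17 = 35.
punch + router + grinder: floor space 10 + 8 + 2 = 20 ≤ 26, output 12 + 13 + 17 = 42.
Best is punch, router, and grinder with total output 42.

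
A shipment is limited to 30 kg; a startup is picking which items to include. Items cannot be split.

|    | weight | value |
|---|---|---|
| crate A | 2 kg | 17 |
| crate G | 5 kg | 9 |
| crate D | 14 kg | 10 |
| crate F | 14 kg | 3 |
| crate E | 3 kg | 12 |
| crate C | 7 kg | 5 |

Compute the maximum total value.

crate A + crate G + crate D + crate E: weight 2 + 5 + 14 + 3 = 24 ≤ 30, value 17 + 9 + 10 + 12 = 48.
crate A + crate D + crate E + crate C: weight 2 + 14 + 3 + 7 = 26 ≤ 30, value 17 + 10 + 12 + 5 = 44.
Best is crate A, crate G, crate D, and crate E with total value 48.

48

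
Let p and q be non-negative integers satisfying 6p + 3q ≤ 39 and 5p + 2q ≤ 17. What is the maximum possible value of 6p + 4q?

The continuous relaxation peaks at (0, 8.5) with value 34.00; rounding to a feasible lattice point costs some objective.
(p,q)=(0,8) is feasible, giving 32.
(p,q)=(0,7) is feasible, giving 28.
No feasible integer point exceeds 32.

32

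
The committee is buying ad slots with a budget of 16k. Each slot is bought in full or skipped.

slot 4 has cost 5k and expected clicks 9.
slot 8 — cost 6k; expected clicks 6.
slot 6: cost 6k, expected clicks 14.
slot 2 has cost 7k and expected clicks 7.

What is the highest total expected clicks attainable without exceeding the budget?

23

slot 8 + slot 6: cost 6 + 6 = 12 ≤ 16, expected clicks 6 + 14 = 20.
slot 6 + slot 2: cost 6 + 7 = 13 ≤ 16, expected clicks 14 + 7 = 21.
slot 4 + slot 6: cost 5 + 6 = 11 ≤ 16, expected clicks 9 + 14 = 23.
Best is slot 4 and slot 6 with total expected clicks 23.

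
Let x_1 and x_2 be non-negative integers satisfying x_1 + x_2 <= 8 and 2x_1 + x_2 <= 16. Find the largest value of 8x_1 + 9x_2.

(x_1,x_2)=(0,8): 1·0+1·8=8≤8, 2·0+1·8=8≤16, objective 72.
(x_1,x_2)=(1,7): 1·1+1·7=8≤8, 2·1+1·7=9≤16, objective 71.
(x_1,x_2)=(0,7): 1·0+1·7=7≤8, 2·0+1·7=7≤16, objective 63.
Maximum is 72 at (x_1,x_2)=(0,8).

72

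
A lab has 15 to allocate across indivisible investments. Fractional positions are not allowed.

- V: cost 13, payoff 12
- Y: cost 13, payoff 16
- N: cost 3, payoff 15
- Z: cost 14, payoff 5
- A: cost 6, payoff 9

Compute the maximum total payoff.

24

Allowing fractional choices, the relaxed optimum would be about 31.4, but investments are indivisible.
N + A: cost 3 + 6 = 9 ≤ 15, payoff 15 + 9 = 24.
Y: cost 13 ≤ 15, payoff 16.
Best is N and A with total payoff 24.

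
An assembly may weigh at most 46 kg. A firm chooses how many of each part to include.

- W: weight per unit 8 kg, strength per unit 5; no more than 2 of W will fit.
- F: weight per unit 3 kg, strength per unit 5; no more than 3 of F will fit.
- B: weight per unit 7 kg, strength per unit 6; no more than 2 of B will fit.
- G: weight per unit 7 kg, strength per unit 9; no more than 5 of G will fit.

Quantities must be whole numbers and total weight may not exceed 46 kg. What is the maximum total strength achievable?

60

3×F, 1×B, and 4×G: weight 44 ≤ 46, strength 3·5 + 1·6 + 4·9 = 57.
3×F and 5×G: weight 44 ≤ 46, strength 3·5 + 5·9 = 60.
Best is 60.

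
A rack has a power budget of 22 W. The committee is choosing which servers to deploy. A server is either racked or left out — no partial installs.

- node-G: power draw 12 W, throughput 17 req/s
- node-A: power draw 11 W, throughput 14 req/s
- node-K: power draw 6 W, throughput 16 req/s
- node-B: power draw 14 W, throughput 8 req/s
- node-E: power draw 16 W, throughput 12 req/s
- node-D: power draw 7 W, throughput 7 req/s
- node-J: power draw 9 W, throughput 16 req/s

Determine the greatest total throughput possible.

39

node-G + node-K: power draw 12 + 6 = 18 ≤ 22, throughput 17 + 16 = 33.
node-K + node-D + node-J: power draw 6 + 7 + 9 = 22 ≤ 22, throughput 16 + 7 + 16 = 39.
node-G + node-J: power draw 12 + 9 = 21 ≤ 22, throughput 17 + 16 = 33.
Best is node-K, node-D, and node-J with total throughput 39.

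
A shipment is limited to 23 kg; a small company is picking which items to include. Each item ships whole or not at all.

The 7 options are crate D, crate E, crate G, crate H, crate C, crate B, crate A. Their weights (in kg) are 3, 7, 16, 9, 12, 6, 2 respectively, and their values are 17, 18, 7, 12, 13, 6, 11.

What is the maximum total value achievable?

58

crate D + crate E + crate H + crate A: weight 3 + 7 + 9 + 2 = 21 ≤ 23, value 17 + 18 + 12 + 11 = 58.
crate D + crate E + crate B + crate A: weight 3 + 7 + 6 + 2 = 18 ≤ 23, value 17 + 18 + 6 + 11 = 52.
Best is crate D, crate E, crate H, and crate A with total value 58.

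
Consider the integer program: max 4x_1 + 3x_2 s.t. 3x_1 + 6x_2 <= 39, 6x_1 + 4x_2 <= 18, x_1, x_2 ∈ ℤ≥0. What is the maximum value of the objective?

(x_1,x_2)=(1,3): 3·1+6·3=21≤39, 6·1+4·3=18≤18, objective 13.
(x_1,x_2)=(0,4): 3·0+6·4=24≤39, 6·0+4·4=16≤18, objective 12.
The best lattice point is (1,3), giving 13.

13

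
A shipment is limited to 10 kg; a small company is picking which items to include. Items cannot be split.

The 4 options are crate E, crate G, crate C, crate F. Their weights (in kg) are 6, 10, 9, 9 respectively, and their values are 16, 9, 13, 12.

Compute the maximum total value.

16

Allowing fractional choices, the relaxed optimum would be about 21.8, but items are indivisible.
crate C: weight 9 ≤ 10, value 13.
crate F: weight 9 ≤ 10, value 12.
crate E: weight 6 ≤ 10, value 16.
Best is crate E with total value 16.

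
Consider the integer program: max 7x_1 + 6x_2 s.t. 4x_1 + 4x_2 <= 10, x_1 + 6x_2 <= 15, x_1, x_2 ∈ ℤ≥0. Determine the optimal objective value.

(x_1,x_2)=(2,0) is feasible, giving 14.
(x_1,x_2)=(1,1) is feasible, giving 13.
(x_1,x_2)=(1,0) is feasible, giving 7.
Maximum is 14 at (x_1,x_2)=(2,0).

14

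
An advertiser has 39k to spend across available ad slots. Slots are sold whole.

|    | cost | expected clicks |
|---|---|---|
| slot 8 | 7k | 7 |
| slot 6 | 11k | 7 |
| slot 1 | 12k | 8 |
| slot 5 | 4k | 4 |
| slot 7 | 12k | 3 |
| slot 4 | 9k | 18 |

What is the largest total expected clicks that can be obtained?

slot 6 + slot 1 + slot 5 + slot 4: cost 11 + 12 + 4 + 9 = 36 ≤ 39, expected clicks 7 + 8 + 4 + 18 = 37.
slot 8 + slot 6 + slot 1 + slot 4: cost 7 + 11 + 12 + 9 = 39 ≤ 39, expected clicks 7 + 7 + 8 + 18 = 40.
slot 8 + slot 1 + slot 5 + slot 4: cost 7 + 12 + 4 + 9 = 32 ≤ 39, expected clicks 7 + 8 + 4 + 18 = 37.
Best is slot 8, slot 6, slot 1, and slot 4 with total expected clicks 40.

40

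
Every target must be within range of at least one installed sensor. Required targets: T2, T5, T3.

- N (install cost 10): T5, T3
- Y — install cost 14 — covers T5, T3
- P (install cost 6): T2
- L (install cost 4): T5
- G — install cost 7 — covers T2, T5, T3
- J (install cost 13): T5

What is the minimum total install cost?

G alone covers T2, T5, T3 — every target.
Total install cost: 7.
No cover costs less than 7.

7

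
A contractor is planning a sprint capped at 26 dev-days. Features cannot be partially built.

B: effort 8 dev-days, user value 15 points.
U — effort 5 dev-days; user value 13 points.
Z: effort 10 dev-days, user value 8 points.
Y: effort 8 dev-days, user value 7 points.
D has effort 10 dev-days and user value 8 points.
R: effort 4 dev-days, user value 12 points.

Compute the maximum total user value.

47

Allowing fractional choices, the relaxed optimum would be about 47.8, but features are indivisible.
B + U + Y + R: effort 8 + 5 + 8 + 4 = 25 ≤ 26, user value 15 + 13 + 7 + 12 = 47.
B + U + R: effort 8 + 5 + 4 = 17 ≤ 26, user value 15 + 13 + 12 = 40.
Best is B, U, Y, and R with total user value 47.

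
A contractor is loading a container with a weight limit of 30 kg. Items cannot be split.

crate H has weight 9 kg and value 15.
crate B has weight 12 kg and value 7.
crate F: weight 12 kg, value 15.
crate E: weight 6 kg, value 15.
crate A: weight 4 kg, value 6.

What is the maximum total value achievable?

Allowing fractional choices, the relaxed optimum would be about 49.8, but items are indivisible.
crate H + crate F + crate E: weight 9 + 12 + 6 = 27 ≤ 30, value 15 + 15 + 15 = 45.
crate H + crate B + crate E: weight 9 + 12 + 6 = 27 ≤ 30, value 15 + 7 + 15 = 37.
Best is crate H, crate F, and crate E with total value 45.

45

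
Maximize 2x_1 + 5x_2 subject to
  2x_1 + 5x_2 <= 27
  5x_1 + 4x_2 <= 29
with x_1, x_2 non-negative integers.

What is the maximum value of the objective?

(x_1,x_2)=(1,5): 2·1+5·5=27≤27, 5·1+4·5=25≤29, objective 27.
(x_1,x_2)=(0,5): 2·0+5·5=25≤27, 5·0+4·5=20≤29, objective 25.
No feasible integer point exceeds 27.

27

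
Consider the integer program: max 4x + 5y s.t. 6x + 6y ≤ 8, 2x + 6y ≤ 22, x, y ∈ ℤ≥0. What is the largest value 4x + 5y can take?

5

(x,y)=(0,1): 6·0+6·1=6≤8, 2·0+6·1=6≤22, objective 5.
(x,y)=(1,0): 6·1+6·0=6≤8, 2·1+6·0=2≤22, objective 4.
The best lattice point is (0,1), giving 5.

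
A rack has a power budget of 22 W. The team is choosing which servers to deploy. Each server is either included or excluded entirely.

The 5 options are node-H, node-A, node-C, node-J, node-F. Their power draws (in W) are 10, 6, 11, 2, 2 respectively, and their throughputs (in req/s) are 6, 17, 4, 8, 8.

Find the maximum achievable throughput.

39

Allowing fractional choices, the relaxed optimum would be about 39.7, but servers are indivisible.
node-A + node-C + node-J + node-F: power draw 6 + 11 + 2 + 2 = 21 ≤ 22, throughput 17 + 4 + 8 + 8 = 37.
node-A + node-J + node-F: power draw 6 + 2 + 2 = 10 ≤ 22, throughput 17 + 8 + 8 = 33.
node-H + node-A + node-J + node-F: power draw 10 + 6 + 2 + 2 = 20 ≤ 22, throughput 6 + 17 + 8 + 8 = 39.
Best is node-H, node-A, node-J, and node-F with total throughput 39.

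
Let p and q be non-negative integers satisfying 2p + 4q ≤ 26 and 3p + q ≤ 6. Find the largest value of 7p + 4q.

24

(p,q)=(0,6) is feasible, giving 24.
(p,q)=(0,5) is feasible, giving 20.
The best lattice point is (0,6), giving 24.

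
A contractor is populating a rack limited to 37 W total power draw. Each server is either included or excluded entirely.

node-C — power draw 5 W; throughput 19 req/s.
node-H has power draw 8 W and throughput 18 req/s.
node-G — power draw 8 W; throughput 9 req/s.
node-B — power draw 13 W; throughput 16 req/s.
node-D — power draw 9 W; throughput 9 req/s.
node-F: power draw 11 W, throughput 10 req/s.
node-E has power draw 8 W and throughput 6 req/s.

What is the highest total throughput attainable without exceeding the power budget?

node-C + node-H + node-B + node-F: power draw 5 + 8 + 13 + 11 = 37 ≤ 37, throughput 19 + 18 + 16 + 10 = 63.
node-C + node-H + node-G + node-B: power draw 5 + 8 + 8 + 13 = 34 ≤ 37, throughput 19 + 18 + 9 + 16 = 62.
Best is node-C, node-H, node-B, and node-F with total throughput 63.

63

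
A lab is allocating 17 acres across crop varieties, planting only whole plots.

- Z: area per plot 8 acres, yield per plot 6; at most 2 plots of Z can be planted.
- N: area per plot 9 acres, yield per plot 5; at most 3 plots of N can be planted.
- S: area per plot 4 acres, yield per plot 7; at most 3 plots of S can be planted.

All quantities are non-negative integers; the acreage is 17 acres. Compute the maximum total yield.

21

1×Z and 2×S: area 16 ≤ 17, yield 1·6 + 2·7 = 20.
3×S: area 12 ≤ 17, yield 3·7 = 21.
Best is 21.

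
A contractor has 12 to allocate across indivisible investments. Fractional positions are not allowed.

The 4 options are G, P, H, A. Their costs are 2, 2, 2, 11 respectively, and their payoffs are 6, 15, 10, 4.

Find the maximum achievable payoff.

Allowing fractional choices, the relaxed optimum would be about 33.2, but investments are indivisible.
P + H: cost 2 + 2 = 4 ≤ 12, payoff 15 + 10 = 25.
G + P + H: cost 2 + 2 + 2 = 6 ≤ 12, payoff 6 + 15 + 10 = 31.
G + P: cost 2 + 2 = 4 ≤ 12, payoff 6 + 15 = 21.
Best is G, P, and H with total payoff 31.

31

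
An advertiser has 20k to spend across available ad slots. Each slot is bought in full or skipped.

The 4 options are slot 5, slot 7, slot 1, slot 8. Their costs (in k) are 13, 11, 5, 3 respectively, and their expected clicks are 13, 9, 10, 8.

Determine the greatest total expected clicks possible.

Allowing fractional choices, the relaxed optimum would be about 30.0, but ad slots are indivisible.
slot 5 + slot 1: cost 13 + 5 = 18 ≤ 20, expected clicks 13 + 10 = 23.
slot 7 + slot 1 + slot 8: cost 11 + 5 + 3 = 19 ≤ 20, expected clicks 9 + 10 + 8 = 27.
Best is slot 7, slot 1, and slot 8 with total expected clicks 27.

27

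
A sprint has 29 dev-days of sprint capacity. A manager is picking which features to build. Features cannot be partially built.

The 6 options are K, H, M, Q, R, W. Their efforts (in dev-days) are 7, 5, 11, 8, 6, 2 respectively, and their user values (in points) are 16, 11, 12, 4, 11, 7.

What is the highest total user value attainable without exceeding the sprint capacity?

50

K + H + Q + R + W: effort 7 + 5 + 8 + 6 + 2 = 28 ≤ 29, user value 16 + 11 + 4 + 11 + 7 = 49.
K + H + M + R: effort 7 + 5 + 11 + 6 = 29 ≤ 29, user value 16 + 11 + 12 + 11 = 50.
K + H + M + W: effort 7 + 5 + 11 + 2 = 25 ≤ 29, user value 16 + 11 + 12 + 7 = 46.
Best is K, H, M, and R with total user value 50.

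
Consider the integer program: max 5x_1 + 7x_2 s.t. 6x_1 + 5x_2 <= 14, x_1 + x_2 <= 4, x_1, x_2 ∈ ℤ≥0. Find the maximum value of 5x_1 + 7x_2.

14

Relaxing integrality, the LP optimum is 19.60 at (x_1,x_2) = (0, 2.8), which is not an integer point.
(x_1,x_2)=(0,2): 6·0+5·2=10≤14, 1·0+1·2=2≤4, objective 14.
(x_1,x_2)=(1,1): 6·1+5·1=11≤14, 1·1+1·1=2≤4, objective 12.
Maximum is 14 at (x_1,x_2)=(0,2).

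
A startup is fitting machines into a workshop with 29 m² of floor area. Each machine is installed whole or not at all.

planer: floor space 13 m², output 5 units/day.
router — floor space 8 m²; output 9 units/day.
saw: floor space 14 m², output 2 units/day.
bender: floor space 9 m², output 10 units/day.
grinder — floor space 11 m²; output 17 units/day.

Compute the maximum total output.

36

router + grinder: floor space 8 + 11 = 19 ≤ 29, output 9 + 17 = 26.
bender + grinder: floor space 9 + 11 = 20 ≤ 29, output 10 + 17 = 27.
router + bender + grinder: floor space 8 + 9 + 11 = 28 ≤ 29, output 9 + 10 + 17 = 36.
Best is router, bender, and grinder with total output 36.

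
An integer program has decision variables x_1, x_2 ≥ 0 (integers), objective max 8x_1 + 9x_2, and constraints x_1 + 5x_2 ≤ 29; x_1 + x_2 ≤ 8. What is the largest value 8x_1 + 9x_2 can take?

69

(x_1,x_2)=(3,5) is feasible, giving 69.
(x_1,x_2)=(4,4) is feasible, giving 68.
(x_1,x_2)=(2,5) is feasible, giving 61.
(x_1,x_2)=(3,4) is feasible, giving 60.
The best lattice point is (3,5), giving 69.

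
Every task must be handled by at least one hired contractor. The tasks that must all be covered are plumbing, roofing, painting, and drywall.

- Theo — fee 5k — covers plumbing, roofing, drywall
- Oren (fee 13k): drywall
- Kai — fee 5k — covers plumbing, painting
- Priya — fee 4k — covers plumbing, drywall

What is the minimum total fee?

10

Choose Theo and Kai: together they cover plumbing, roofing, painting, drywall — every task.
Total fee: 5 + 5 = 10.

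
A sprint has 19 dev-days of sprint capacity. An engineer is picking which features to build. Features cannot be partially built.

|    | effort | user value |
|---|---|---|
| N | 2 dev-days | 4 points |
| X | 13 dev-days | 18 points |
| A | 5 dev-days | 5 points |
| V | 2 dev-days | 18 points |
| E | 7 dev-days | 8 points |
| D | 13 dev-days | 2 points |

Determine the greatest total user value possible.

40

Allowing fractional choices, the relaxed optimum would be about 42.3, but features are indivisible.
N + X + V: effort 2 + 13 + 2 = 17 ≤ 19, user value 4 + 18 + 18 = 40.
X + V: effort 13 + 2 = 15 ≤ 19, user value 18 + 18 = 36.
N + A + V + E: effort 2 + 5 + 2 + 7 = 16 ≤ 19, user value 4 + 5 + 18 + 8 = 35.
Best is N, X, and V with total user value 40.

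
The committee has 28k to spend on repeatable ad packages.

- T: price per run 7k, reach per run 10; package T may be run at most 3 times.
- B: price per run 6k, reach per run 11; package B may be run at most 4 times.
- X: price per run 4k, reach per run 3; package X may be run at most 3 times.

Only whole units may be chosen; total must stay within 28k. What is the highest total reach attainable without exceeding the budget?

47

B has the best ratio (11/6); taking only B gives at most 4×11 = 44 (stopped by the price limit).
Mixing does better — 4×B and 1×X: price 28 ≤ 28, reach 4·11 + 1·3 = 47.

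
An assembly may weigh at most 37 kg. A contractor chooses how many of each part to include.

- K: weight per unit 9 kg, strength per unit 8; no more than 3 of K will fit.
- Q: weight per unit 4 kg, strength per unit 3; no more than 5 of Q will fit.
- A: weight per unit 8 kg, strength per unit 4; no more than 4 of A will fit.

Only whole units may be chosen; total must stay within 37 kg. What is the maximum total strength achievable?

30

2×K and 4×Q: weight 34 ≤ 37, strength 2·8 + 4·3 = 28.
3×K and 2×Q: weight 35 ≤ 37, strength 3·8 + 2·3 = 30.
Best is 30.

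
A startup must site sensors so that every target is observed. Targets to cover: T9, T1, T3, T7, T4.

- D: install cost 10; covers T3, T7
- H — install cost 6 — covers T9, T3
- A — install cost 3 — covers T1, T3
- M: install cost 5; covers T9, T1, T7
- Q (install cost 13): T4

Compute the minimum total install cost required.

Choose A, M, and Q: together they cover T9, T1, T3, T7, T4 — every target.
Total install cost: 3 + 5 + 13 = 21.

21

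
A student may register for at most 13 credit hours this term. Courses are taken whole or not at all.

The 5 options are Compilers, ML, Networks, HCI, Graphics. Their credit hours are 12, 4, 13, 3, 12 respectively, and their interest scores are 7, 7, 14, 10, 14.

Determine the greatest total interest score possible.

17

ML + HCI: credit hours 4 + 3 = 7 ≤ 13, interest score 7 + 10 = 17.
Graphics: credit hours 12 ≤ 13, interest score 14.
Networks: credit hours 13 ≤ 13, interest score 14.
Best is ML and HCI with total interest score 17.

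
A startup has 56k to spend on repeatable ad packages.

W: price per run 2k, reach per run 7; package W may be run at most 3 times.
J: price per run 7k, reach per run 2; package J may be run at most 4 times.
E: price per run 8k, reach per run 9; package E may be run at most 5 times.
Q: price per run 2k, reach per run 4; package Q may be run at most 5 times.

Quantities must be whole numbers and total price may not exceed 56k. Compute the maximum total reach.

3×W, 5×E, and 4×Q: price 54 ≤ 56, reach 3·7 + 5·9 + 4·4 = 82.
3×W, 5×E, and 5×Q: price 56 ≤ 56, reach 3·7 + 5·9 + 5·4 = 86.
Best is 86.

86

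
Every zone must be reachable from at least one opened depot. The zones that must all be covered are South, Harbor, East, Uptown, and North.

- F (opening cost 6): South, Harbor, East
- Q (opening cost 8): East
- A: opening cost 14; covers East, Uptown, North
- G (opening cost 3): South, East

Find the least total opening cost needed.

20

This is an integer covering problem.
Choose F and A: together they cover South, Harbor, East, Uptown, North — every zone.
Total opening cost: 6 + 14 = 20.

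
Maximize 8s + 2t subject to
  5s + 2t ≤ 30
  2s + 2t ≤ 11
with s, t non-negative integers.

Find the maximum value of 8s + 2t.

Relaxing integrality, the LP optimum is 44.00 at (s,t) = (5.5, 0), which is not an integer point.
(s,t)=(5,0): 5·5+2·0=25≤30, 2·5+2·0=10≤11, objective 40.
(s,t)=(4,1): 5·4+2·1=22≤30, 2·4+2·1=10≤11, objective 34.
(s,t)=(4,0): 5·4+2·0=20≤30, 2·4+2·0=8≤11, objective 32.
Maximum is 40 at (s,t)=(5,0).

40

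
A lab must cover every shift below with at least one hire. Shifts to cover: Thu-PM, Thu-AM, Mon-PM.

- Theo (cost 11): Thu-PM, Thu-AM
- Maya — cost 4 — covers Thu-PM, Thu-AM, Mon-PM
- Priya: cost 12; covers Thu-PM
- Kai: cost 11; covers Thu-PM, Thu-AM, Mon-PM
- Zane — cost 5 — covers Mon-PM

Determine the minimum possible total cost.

Maya alone covers Thu-PM, Thu-AM, Mon-PM — every shift.
Total cost: 4.
No cover costs less than 4.

4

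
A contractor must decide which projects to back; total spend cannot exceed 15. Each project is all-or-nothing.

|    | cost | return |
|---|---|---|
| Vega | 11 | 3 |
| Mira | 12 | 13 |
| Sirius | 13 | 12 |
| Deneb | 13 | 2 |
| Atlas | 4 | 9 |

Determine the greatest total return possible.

13

Take Mira: cost 12 ≤ 15, return 13.
No other feasible combination does better.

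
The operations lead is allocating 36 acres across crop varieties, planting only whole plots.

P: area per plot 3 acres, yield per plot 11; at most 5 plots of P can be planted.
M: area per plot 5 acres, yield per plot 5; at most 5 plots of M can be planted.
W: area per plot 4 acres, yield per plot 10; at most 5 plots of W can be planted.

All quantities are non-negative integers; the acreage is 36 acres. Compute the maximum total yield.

105

P has the best ratio (11/3); taking only P gives at most 5×11 = 55 (stopped by the supply cap of 5).
Mixing does better — 5×P and 5×W: area 35 ≤ 36, yield 5·11 + 5·10 = 105.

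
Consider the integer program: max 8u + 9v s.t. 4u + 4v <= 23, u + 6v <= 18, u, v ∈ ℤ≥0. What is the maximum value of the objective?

Relaxing integrality, the LP optimum is 48.45 at (u,v) = (3.3, 2.45), which is not an integer point.
(u,v)=(3,2): 4·3+4·2=20≤23, 1·3+6·2=15≤18, objective 42.
(u,v)=(4,1): 4·4+4·1=20≤23, 1·4+6·1=10≤18, objective 41.
The best lattice point is (3,2), giving 42.

42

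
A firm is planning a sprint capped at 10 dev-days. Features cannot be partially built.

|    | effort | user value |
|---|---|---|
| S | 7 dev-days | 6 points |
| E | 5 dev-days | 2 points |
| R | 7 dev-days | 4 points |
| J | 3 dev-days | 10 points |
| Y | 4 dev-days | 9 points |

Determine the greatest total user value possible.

J + Y: effort 3 + 4 = 7 ≤ 10, user value 10 + 9 = 19.
R + J: effort 7 + 3 = 10 ≤ 10, user value 4 + 10 = 14.
S + J: effort 7 + 3 = 10 ≤ 10, user value 6 + 10 = 16.
Best is J and Y with total user value 19.

19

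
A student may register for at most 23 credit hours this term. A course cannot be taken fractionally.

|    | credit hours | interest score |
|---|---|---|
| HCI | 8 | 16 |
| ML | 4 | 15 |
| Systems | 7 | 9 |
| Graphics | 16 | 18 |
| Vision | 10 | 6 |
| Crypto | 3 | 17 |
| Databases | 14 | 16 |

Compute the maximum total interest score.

57

This is a 0-1 knapsack instance.
Take HCI, ML, Systems, and Crypto: credit hours 8 + 4 + 7 + 3 = 22 ≤ 23, interest score 16 + 15 + 9 + 17 = 57.
No other feasible combination does better.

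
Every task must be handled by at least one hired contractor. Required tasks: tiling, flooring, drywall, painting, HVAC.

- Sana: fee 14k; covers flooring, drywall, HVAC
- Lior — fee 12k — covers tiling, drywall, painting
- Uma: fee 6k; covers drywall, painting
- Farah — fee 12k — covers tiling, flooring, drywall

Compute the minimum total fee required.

This is a weighted set-cover instance.
Choose Sana and Lior: together they cover tiling, flooring, drywall, painting, HVAC — every task.
Total fee: 14 + 12 = 26.

26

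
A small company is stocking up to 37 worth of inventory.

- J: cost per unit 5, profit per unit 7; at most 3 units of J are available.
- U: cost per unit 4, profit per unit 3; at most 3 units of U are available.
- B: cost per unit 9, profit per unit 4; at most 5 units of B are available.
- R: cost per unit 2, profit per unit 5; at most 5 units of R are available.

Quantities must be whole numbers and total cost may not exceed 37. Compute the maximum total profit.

55

3×J, 3×U, and 5×R: cost 37 ≤ 37, profit 3·7 + 3·3 + 5·5 = 55.
3×J, 2×U, and 5×R: cost 33 ≤ 37, profit 3·7 + 2·3 + 5·5 = 52.
Best is 55.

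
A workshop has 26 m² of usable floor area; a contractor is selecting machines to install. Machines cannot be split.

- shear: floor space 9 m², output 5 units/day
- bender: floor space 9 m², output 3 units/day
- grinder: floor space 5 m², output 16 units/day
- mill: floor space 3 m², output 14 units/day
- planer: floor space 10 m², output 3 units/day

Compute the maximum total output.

38

Take shear, bender, grinder, and mill: floor space 9 + 9 + 5 + 3 = 26 ≤ 26, output 5 + 3 + 16 + 14 = 38.
No other feasible combination does better.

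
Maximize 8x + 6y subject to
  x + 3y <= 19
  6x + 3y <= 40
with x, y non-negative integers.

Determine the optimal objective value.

(x,y)=(4,5): 1·4+3·5=19≤19, 6·4+3·5=39≤40, objective 62.
(x,y)=(5,3): 1·5+3·3=14≤19, 6·5+3·3=39≤40, objective 58.
The best lattice point is (4,5), giving 62.

62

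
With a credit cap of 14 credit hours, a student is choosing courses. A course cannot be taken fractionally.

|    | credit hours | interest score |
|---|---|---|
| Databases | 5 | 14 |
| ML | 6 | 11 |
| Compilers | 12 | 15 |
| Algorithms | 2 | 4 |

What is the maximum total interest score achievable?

29

This is a 0-1 knapsack instance.
Allowing fractional choices, the relaxed optimum would be about 30.2, but courses are indivisible.
Databases + ML: credit hours 5 + 6 = 11 ≤ 14, interest score 14 + 11 = 25.
Databases + ML + Algorithms: credit hours 5 + 6 + 2 = 13 ≤ 14, interest score 14 + 11 + 4 = 29.
Compilers + Algorithms: credit hours 12 + 2 = 14 ≤ 14, interest score 15 + 4 = 19.
Best is Databases, ML, and Algorithms with total interest score 29.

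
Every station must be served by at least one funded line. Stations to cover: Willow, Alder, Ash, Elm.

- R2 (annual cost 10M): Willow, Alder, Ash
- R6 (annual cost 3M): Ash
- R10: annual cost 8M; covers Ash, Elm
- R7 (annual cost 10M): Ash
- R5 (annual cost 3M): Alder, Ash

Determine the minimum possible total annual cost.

18

This is a weighted set-cover instance.
Choose R2 and R10: together they cover Willow, Alder, Ash, Elm — every station.
Total annual cost: 10 + 8 = 18.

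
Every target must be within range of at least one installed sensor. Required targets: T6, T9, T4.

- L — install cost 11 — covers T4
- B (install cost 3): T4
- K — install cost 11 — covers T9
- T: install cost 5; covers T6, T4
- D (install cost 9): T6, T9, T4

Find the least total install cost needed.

9

This is an integer covering problem.
The greedy cost-per-new-target heuristic would pick T and D for 14, but a cheaper cover exists.
D alone covers T6, T9, T4 — every target.
Total install cost: 9.
No cover costs less than 9.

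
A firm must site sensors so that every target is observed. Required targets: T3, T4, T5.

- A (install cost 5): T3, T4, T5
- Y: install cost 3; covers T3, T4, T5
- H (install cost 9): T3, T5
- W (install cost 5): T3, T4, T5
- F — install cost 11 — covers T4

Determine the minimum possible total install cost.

3

Y alone covers T3, T4, T5 — every target.
Total install cost: 3.
No cover costs less than 3.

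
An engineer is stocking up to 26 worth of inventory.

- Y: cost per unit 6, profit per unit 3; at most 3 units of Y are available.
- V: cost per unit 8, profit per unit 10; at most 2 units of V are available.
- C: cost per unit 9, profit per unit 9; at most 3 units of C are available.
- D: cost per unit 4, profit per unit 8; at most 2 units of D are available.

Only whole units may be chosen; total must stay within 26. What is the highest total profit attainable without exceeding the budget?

2×V and 2×D: cost 24 ≤ 26, profit 2·10 + 2·8 = 36.
1×V, 1×C, and 2×D: cost 25 ≤ 26, profit 1·10 + 1·9 + 2·8 = 35.
Best is 36.

36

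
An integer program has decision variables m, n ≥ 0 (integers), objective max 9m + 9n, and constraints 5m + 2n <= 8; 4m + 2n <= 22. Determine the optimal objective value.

36

(m,n)=(0,4): 5·0+2·4=8≤8, 4·0+2·4=8≤22, objective 36.
(m,n)=(0,3): 5·0+2·3=6≤8, 4·0+2·3=6≤22, objective 27.
No feasible integer point exceeds 36.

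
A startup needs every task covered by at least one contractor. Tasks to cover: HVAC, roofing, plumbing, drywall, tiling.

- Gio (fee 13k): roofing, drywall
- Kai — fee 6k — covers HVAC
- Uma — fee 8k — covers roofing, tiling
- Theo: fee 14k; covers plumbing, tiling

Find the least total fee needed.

This is a weighted set-cover instance.
Choose Gio, Kai, and Theo: together they cover HVAC, roofing, plumbing, drywall, tiling — every task.
Total fee: 13 + 6 + 14 = 33.

33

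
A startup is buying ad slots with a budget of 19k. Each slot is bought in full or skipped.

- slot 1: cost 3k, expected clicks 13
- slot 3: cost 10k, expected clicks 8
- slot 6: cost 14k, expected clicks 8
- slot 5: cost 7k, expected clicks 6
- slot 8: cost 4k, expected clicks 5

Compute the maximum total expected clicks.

26

This is a 0-1 knapsack instance.
slot 1 + slot 3: cost 3 + 10 = 13 ≤ 19, expected clicks 13 + 8 = 21.
slot 1 + slot 3 + slot 8: cost 3 + 10 + 4 = 17 ≤ 19, expected clicks 13 + 8 + 5 = 26.
slot 1 + slot 5 + slot 8: cost 3 + 7 + 4 = 14 ≤ 19, expected clicks 13 + 6 + 5 = 24.
Best is slot 1, slot 3, and slot 8 with total expected clicks 26.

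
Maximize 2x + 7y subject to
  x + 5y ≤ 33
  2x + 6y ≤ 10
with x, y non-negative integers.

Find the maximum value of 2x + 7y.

11

Relaxing integrality, the LP optimum is 11.67 at (x,y) = (0, 1.67), which is not an integer point.
(x,y)=(2,1): 1·2+5·1=7≤33, 2·2+6·1=10≤10, objective 11.
(x,y)=(1,1): 1·1+5·1=6≤33, 2·1+6·1=8≤10, objective 9.
Maximum is 11 at (x,y)=(2,1).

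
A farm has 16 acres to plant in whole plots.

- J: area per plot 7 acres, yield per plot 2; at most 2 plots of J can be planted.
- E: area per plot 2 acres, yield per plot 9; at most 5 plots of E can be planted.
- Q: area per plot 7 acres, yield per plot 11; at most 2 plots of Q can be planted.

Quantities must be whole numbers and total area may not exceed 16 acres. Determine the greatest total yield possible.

E has the best ratio (9/2); taking only E gives at most 5×9 = 45 (stopped by the supply cap of 5).
Mixing does better — 4×E and 1×Q: area 15 ≤ 16, yield 4·9 + 1·11 = 47.

47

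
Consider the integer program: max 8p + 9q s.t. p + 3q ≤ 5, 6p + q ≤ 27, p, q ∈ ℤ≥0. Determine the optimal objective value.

(p,q)=(4,0) is feasible, giving 32.
(p,q)=(3,0) is feasible, giving 24.
No feasible integer point exceeds 32.

32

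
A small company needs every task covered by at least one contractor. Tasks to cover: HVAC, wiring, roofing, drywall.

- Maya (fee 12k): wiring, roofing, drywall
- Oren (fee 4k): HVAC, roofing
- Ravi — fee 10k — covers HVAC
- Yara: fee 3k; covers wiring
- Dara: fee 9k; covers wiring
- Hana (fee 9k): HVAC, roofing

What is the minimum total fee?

The greedy cost-per-new-task heuristic would pick Oren, Yara, and Maya for 19, but a cheaper cover exists.
Choose Maya and Oren: together they cover HVAC, wiring, roofing, drywall — every task.
Total fee: 12 + 4 = 16.
No cover costs less than 16.

16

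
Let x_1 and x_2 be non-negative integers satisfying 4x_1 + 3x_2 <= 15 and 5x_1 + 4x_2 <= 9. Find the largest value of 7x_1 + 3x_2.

The continuous relaxation peaks at (1.8, 0) with value 12.60; rounding to a feasible lattice point costs some objective.
(x_1,x_2)=(1,1): 4·1+3·1=7≤15, 5·1+4·1=9≤9, objective 10.
(x_1,x_2)=(1,0): 4·1+3·0=4≤15, 5·1+4·0=5≤9, objective 7.
(x_1,x_2)=(0,2): 4·0+3·2=6≤15, 5·0+4·2=8≤9, objective 6.
Maximum is 10 at (x_1,x_2)=(1,1).

10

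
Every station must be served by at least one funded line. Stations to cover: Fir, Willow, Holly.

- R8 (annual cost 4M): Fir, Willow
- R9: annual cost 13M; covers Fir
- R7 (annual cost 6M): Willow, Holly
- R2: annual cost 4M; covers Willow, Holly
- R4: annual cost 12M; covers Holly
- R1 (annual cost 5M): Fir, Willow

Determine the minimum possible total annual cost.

Choose R8 and R2: together they cover Fir, Willow, Holly — every station.
Total annual cost: 4 + 4 = 8.

8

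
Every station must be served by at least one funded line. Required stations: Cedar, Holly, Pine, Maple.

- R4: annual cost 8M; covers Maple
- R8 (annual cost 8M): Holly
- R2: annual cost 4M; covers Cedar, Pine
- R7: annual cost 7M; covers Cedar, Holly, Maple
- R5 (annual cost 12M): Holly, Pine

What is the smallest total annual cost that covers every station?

Choose R2 and R7: together they cover Cedar, Holly, Pine, Maple — every station.
Total annual cost: 4 + 7 = 11.

11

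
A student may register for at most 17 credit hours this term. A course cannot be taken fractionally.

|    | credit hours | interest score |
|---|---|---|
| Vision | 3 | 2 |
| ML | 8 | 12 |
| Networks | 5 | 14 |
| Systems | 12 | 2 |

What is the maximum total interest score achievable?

Allowing fractional choices, the relaxed optimum would be about 28.2, but courses are indivisible.
Vision + ML + Networks: credit hours 3 + 8 + 5 = 16 ≤ 17, interest score 2 + 12 + 14 = 28.
ML + Networks: credit hours 8 + 5 = 13 ≤ 17, interest score 12 + 14 = 26.
Best is Vision, ML, and Networks with total interest score 28.

28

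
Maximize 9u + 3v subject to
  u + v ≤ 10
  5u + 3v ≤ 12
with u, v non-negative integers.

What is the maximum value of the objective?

18

Relaxing integrality, the LP optimum is 21.60 at (u,v) = (2.4, 0), which is not an integer point.
(u,v)=(2,0): 1·2+1·0=2≤10, 5·2+3·0=10≤12, objective 18.
(u,v)=(1,1): 1·1+1·1=2≤10, 5·1+3·1=8≤12, objective 12.
(u,v)=(1,0): 1·1+1·0=1≤10, 5·1+3·0=5≤12, objective 9.
Maximum is 18 at (u,v)=(2,0).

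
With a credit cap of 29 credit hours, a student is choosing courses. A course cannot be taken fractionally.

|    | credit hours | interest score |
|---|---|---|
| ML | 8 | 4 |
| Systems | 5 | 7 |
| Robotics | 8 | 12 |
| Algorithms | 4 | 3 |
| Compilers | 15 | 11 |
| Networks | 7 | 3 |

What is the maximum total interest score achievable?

30

Take Systems, Robotics, and Compilers: credit hours 5 + 8 + 15 = 28 ≤ 29, interest score 7 + 12 + 11 = 30.
No other feasible combination does better.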